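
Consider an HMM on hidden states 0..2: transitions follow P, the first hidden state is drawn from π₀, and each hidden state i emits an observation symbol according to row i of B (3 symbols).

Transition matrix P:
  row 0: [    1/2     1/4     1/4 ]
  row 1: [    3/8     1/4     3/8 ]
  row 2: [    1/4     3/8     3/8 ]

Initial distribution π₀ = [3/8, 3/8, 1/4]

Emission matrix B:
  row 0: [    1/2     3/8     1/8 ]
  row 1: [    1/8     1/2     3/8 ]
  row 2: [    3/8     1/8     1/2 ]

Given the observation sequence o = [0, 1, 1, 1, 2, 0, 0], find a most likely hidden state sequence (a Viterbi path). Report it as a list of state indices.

t=0: δ = [1.875e-01, 4.688e-02, 9.375e-02]  (obs o_0=0)
t=1: δ = [3.516e-02, 2.344e-02, 5.859e-03]  ψ = [0, 0, 0]  (obs o_1=1)
t=2: δ = [6.592e-03, 4.395e-03, 1.099e-03]  ψ = [0, 0, 0]  (obs o_2=1)
t=3: δ = [1.236e-03, 8.240e-04, 2.060e-04]  ψ = [0, 0, 0]  (obs o_3=1)
t=4: δ = [7.725e-05, 1.159e-04, 1.545e-04]  ψ = [0, 0, 0]  (obs o_4=2)
t=5: δ = [2.173e-05, 7.242e-06, 2.173e-05]  ψ = [1, 2, 2]  (obs o_5=0)
t=6: δ = [5.431e-06, 1.018e-06, 3.055e-06]  ψ = [0, 2, 2]  (obs o_6=0)
backtrack: best end state = 0; path = [0, 0, 0, 0, 1, 0, 0]

path = [0, 0, 0, 0, 1, 0, 0]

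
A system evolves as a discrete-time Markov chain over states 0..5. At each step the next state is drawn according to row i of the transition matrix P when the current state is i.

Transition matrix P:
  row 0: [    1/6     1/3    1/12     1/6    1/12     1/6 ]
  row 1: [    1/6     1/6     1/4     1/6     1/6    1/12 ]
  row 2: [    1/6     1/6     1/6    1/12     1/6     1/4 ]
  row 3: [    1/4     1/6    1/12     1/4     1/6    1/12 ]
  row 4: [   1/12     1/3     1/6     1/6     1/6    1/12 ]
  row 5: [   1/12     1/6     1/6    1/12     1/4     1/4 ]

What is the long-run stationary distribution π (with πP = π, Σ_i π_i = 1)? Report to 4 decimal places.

Balance equations π_j = Σ_i π_i·P[i][j]:
  π_0 = 1/6·π_0 + 1/6·π_1 + 1/6·π_2 + 1/4·π_3 + 1/12·π_4 + 1/12·π_5
  π_1 = 1/3·π_0 + 1/6·π_1 + 1/6·π_2 + 1/6·π_3 + 1/3·π_4 + 1/6·π_5
  π_2 = 1/12·π_0 + 1/4·π_1 + 1/6·π_2 + 1/12·π_3 + 1/6·π_4 + 1/6·π_5
  π_3 = 1/6·π_0 + 1/6·π_1 + 1/12·π_2 + 1/4·π_3 + 1/6·π_4 + 1/12·π_5
  π_4 = 1/12·π_0 + 1/6·π_1 + 1/6·π_2 + 1/6·π_3 + 1/6·π_4 + 1/4·π_5
  normalize: π_0 + π_1 + π_2 + π_3 + π_4 + π_5 = 1
Solving the linear system gives exactly π = [15769/102809, 170/773, 16386/102809, 119/773, 17082/102809, 15135/102809].

π = [0.1534, 0.2199, 0.1594, 0.1539, 0.1662, 0.1472]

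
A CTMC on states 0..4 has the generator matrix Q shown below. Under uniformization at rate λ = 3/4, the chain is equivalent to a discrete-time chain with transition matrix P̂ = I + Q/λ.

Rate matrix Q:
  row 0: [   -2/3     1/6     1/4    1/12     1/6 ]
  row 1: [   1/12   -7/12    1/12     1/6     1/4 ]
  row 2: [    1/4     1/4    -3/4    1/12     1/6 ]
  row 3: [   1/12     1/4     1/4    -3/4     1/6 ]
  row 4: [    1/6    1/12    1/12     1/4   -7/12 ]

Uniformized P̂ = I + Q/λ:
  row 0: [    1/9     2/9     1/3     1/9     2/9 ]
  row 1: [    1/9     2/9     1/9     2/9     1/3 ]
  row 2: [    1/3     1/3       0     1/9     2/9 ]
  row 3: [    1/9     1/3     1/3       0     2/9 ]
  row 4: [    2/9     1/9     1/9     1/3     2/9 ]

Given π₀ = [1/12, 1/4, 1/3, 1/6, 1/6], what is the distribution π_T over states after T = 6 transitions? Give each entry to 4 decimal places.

t=0: π = [0.0833, 0.2500, 0.3333, 0.1667, 0.1667]
t=1: π = [0.2037, 0.2593, 0.1296, 0.1574, 0.2500]
t=2: π = [0.1677, 0.2263, 0.1770, 0.1780, 0.2510]
t=3: π = [0.1783, 0.2338, 0.1683, 0.1723, 0.2474]
t=4: π = [0.1760, 0.2326, 0.1703, 0.1729, 0.2482]
t=5: π = [0.1765, 0.2328, 0.1697, 0.1729, 0.2481]
t=6: π = [0.1764, 0.2327, 0.1699, 0.1729, 0.2481]

π = [0.1764, 0.2327, 0.1699, 0.1729, 0.2481]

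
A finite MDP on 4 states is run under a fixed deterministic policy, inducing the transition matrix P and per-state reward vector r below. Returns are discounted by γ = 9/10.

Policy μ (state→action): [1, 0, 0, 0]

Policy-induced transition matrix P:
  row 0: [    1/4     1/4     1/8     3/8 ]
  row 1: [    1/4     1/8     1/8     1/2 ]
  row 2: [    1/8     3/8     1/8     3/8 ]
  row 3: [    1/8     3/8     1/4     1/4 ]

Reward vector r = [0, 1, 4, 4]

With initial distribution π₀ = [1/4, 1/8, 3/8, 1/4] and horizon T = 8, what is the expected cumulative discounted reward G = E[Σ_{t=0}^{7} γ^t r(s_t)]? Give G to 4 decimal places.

t=0: π = [0.2500, 0.1250, 0.3750, 0.2500], E[r] = 2.6250, γ^t·E[r] = 2.625000, running G = 2.625000
t=1: π = [0.1719, 0.3125, 0.1563, 0.3594], E[r] = 2.3750, γ^t·E[r] = 2.137500, running G = 4.762500
t=2: π = [0.1855, 0.2754, 0.1699, 0.3691], E[r] = 2.4316, γ^t·E[r] = 1.969629, running G = 6.732129
t=3: π = [0.1826, 0.2830, 0.1711, 0.3633], E[r] = 2.4207, γ^t·E[r] = 1.764657, running G = 8.496786
t=4: π = [0.1832, 0.2814, 0.1704, 0.3650], E[r] = 2.4229, γ^t·E[r] = 1.589673, running G = 10.086459
t=5: π = [0.1831, 0.2817, 0.1706, 0.3646], E[r] = 2.4225, γ^t·E[r] = 1.430438, running G = 11.516896
t=6: π = [0.1831, 0.2817, 0.1706, 0.3646], E[r] = 2.4226, γ^t·E[r] = 1.287443, running G = 12.804339
t=7: π = [0.1831, 0.2817, 0.1706, 0.3646], E[r] = 2.4225, γ^t·E[r] = 1.158690, running G = 13.963029

G = 13.9630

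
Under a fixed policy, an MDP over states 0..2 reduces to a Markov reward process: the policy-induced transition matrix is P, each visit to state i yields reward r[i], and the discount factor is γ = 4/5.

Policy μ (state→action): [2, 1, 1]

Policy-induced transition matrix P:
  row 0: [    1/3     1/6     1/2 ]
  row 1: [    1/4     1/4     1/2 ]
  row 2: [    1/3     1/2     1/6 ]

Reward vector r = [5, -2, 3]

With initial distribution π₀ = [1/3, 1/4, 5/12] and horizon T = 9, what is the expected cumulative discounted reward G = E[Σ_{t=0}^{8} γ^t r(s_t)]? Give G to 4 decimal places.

t=0: π = [0.3333, 0.2500, 0.4167], E[r] = 2.4167, γ^t·E[r] = 2.416667, running G = 2.416667
t=1: π = [0.3125, 0.3264, 0.3611], E[r] = 1.9931, γ^t·E[r] = 1.594444, running G = 4.011111
t=2: π = [0.3061, 0.3142, 0.3796], E[r] = 2.0411, γ^t·E[r] = 1.306296, running G = 5.317407
t=3: π = [0.3071, 0.3194, 0.3735], E[r] = 2.0173, γ^t·E[r] = 1.032864, running G = 6.350272
t=4: π = [0.3067, 0.3178, 0.3755], E[r] = 2.0246, γ^t·E[r] = 0.829272, running G = 7.179544
t=5: π = [0.3069, 0.3183, 0.3748], E[r] = 2.0221, γ^t·E[r] = 0.662605, running G = 7.842149
t=6: π = [0.3068, 0.3181, 0.3751], E[r] = 2.0229, γ^t·E[r] = 0.530300, running G = 8.372449
t=7: π = [0.3068, 0.3182, 0.3750], E[r] = 2.0227, γ^t·E[r] = 0.424182, running G = 8.796631
t=8: π = [0.3068, 0.3182, 0.3750], E[r] = 2.0228, γ^t·E[r] = 0.339361, running G = 9.135993

G = 9.1360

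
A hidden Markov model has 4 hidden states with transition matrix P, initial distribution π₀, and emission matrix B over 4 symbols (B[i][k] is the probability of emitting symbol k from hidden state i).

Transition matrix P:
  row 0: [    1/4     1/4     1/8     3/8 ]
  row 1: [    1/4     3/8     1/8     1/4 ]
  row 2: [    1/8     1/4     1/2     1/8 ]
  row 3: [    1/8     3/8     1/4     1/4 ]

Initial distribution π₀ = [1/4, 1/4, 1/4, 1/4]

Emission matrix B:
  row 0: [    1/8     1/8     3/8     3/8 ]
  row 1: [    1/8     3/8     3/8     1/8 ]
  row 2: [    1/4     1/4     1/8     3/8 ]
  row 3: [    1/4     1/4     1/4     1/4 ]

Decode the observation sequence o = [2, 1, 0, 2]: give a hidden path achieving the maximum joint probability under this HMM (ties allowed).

t=0: δ = [9.375e-02, 9.375e-02, 3.125e-02, 6.250e-02]  (obs o_0=2)
t=1: δ = [2.930e-03, 1.318e-02, 3.906e-03, 8.789e-03]  ψ = [0, 1, 2, 0]  (obs o_1=1)
t=2: δ = [4.120e-04, 6.180e-04, 5.493e-04, 8.240e-04]  ψ = [1, 1, 3, 1]  (obs o_2=0)
t=3: δ = [5.794e-05, 1.159e-04, 3.433e-05, 5.150e-05]  ψ = [1, 3, 2, 3]  (obs o_3=2)
backtrack: best end state = 1; path = [1, 1, 3, 1]

path = [1, 1, 3, 1]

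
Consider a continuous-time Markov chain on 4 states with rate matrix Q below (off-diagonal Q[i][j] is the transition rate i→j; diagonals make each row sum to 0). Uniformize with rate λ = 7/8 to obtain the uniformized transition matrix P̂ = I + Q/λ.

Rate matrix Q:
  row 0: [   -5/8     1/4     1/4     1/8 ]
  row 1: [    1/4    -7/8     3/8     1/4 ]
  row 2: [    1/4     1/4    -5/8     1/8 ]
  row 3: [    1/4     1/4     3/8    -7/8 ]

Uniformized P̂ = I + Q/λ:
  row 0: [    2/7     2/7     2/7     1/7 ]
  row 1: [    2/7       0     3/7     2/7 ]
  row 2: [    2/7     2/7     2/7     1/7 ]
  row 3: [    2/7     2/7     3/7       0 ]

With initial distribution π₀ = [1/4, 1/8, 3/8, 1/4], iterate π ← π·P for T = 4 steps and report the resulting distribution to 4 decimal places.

π = [0.2857, 0.2216, 0.3393, 0.1534]

t=0: π = [0.2500, 0.1250, 0.3750, 0.2500]
t=1: π = [0.2857, 0.2500, 0.3393, 0.1250]
t=2: π = [0.2857, 0.2143, 0.3393, 0.1607]
t=3: π = [0.2857, 0.2245, 0.3393, 0.1505]
t=4: π = [0.2857, 0.2216, 0.3393, 0.1534]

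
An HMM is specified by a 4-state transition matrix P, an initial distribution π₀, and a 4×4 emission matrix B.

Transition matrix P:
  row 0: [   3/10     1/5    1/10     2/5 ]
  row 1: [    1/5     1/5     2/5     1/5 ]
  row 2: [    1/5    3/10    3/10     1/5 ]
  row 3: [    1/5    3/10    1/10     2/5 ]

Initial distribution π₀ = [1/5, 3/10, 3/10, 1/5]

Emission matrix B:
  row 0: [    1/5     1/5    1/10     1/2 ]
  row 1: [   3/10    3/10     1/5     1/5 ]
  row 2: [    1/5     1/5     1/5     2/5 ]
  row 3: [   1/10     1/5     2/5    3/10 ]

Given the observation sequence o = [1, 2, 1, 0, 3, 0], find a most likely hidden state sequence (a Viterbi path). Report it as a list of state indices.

t=0: δ = [4.000e-02, 9.000e-02, 6.000e-02, 4.000e-02]  (obs o_0=1)
t=1: δ = [1.800e-03, 3.600e-03, 7.200e-03, 7.200e-03]  ψ = [1, 1, 1, 1]  (obs o_1=2)
t=2: δ = [2.880e-04, 6.480e-04, 4.320e-04, 5.760e-04]  ψ = [2, 2, 2, 3]  (obs o_2=1)
t=3: δ = [2.592e-05, 5.184e-05, 5.184e-05, 2.304e-05]  ψ = [1, 3, 1, 3]  (obs o_3=0)
t=4: δ = [5.184e-06, 3.110e-06, 8.294e-06, 3.110e-06]  ψ = [1, 2, 1, 0]  (obs o_4=3)
t=5: δ = [3.318e-07, 7.465e-07, 4.977e-07, 2.074e-07]  ψ = [2, 2, 2, 0]  (obs o_5=0)
backtrack: best end state = 1; path = [1, 3, 3, 1, 2, 1]

path = [1, 3, 3, 1, 2, 1]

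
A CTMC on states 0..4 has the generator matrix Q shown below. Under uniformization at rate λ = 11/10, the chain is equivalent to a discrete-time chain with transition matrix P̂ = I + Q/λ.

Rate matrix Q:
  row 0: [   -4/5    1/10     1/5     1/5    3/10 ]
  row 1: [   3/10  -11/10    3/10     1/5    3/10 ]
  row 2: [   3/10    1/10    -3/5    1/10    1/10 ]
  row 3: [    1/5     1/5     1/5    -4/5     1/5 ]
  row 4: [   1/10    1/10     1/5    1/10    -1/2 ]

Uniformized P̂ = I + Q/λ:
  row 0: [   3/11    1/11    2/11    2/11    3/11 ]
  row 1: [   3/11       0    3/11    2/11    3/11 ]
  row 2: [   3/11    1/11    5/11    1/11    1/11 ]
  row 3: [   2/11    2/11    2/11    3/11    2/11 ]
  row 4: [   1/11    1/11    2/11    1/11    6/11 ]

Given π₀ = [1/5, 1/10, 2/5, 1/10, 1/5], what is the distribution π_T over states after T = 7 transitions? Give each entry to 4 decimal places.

t=0: π = [0.2000, 0.1000, 0.4000, 0.1000, 0.2000]
t=1: π = [0.2273, 0.0909, 0.3000, 0.1364, 0.2455]
t=2: π = [0.2157, 0.0950, 0.2719, 0.1446, 0.2727]
t=3: π = [0.2100, 0.0954, 0.2646, 0.1455, 0.2845]
t=4: π = [0.2078, 0.0955, 0.2627, 0.1451, 0.2890]
t=5: π = [0.2070, 0.0954, 0.2621, 0.1449, 0.2906]
t=6: π = [0.2067, 0.0954, 0.2620, 0.1447, 0.2912]
t=7: π = [0.2066, 0.0954, 0.2619, 0.1447, 0.2913]

π = [0.2066, 0.0954, 0.2619, 0.1447, 0.2913]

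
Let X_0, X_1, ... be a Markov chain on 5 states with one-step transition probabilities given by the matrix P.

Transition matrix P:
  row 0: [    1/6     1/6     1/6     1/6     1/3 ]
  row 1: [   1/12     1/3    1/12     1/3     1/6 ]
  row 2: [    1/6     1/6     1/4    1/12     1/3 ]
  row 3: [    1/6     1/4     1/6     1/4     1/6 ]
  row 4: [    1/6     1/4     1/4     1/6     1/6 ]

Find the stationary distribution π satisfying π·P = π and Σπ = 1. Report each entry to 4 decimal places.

Balance equations π_j = Σ_i π_i·P[i][j]:
  π_0 = 1/6·π_0 + 1/12·π_1 + 1/6·π_2 + 1/6·π_3 + 1/6·π_4
  π_1 = 1/6·π_0 + 1/3·π_1 + 1/6·π_2 + 1/4·π_3 + 1/4·π_4
  π_2 = 1/6·π_0 + 1/12·π_1 + 1/4·π_2 + 1/6·π_3 + 1/4·π_4
  π_3 = 1/6·π_0 + 1/3·π_1 + 1/12·π_2 + 1/4·π_3 + 1/6·π_4
  normalize: π_0 + π_1 + π_2 + π_3 + π_4 = 1
Solving the linear system gives exactly π = [206/1407, 114/469, 253/1407, 295/1407, 311/1407].

π = [0.1464, 0.2431, 0.1798, 0.2097, 0.2210]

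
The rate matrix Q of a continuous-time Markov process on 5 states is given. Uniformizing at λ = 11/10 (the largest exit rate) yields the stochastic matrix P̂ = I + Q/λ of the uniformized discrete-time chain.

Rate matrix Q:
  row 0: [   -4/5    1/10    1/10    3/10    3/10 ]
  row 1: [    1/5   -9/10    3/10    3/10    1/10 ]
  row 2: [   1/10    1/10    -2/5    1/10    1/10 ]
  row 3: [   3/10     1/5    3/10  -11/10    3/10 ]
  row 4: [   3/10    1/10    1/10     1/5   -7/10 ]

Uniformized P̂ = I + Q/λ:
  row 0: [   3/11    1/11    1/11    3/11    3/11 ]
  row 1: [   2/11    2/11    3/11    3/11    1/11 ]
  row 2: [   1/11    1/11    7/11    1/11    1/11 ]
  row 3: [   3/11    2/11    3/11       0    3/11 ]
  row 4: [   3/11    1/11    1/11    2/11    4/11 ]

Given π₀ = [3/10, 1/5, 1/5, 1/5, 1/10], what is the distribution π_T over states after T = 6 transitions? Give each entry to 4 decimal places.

t=0: π = [0.3000, 0.2000, 0.2000, 0.2000, 0.1000]
t=1: π = [0.2182, 0.1273, 0.2727, 0.1727, 0.2091]
t=2: π = [0.2116, 0.1182, 0.2942, 0.1570, 0.2190]
t=3: π = [0.2085, 0.1159, 0.3014, 0.1565, 0.2177]
t=4: π = [0.2074, 0.1157, 0.3049, 0.1555, 0.2166]
t=5: π = [0.2068, 0.1156, 0.3065, 0.1552, 0.2160]
t=6: π = [0.2065, 0.1155, 0.3073, 0.1550, 0.2156]

π = [0.2065, 0.1155, 0.3073, 0.1550, 0.2156]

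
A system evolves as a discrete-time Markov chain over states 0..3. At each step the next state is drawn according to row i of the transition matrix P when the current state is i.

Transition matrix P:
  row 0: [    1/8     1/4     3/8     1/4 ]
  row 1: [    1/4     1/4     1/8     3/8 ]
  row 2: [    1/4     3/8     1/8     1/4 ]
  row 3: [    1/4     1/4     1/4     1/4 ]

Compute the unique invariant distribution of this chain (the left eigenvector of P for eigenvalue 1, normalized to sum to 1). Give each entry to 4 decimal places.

π = [0.2222, 0.2770, 0.2161, 0.2846]

Balance equations π_j = Σ_i π_i·P[i][j]:
  π_0 = 1/8·π_0 + 1/4·π_1 + 1/4·π_2 + 1/4·π_3
  π_1 = 1/4·π_0 + 1/4·π_1 + 3/8·π_2 + 1/4·π_3
  π_2 = 3/8·π_0 + 1/8·π_1 + 1/8·π_2 + 1/4·π_3
  normalize: π_0 + π_1 + π_2 + π_3 = 1
Solving the linear system gives exactly π = [2/9, 182/657, 142/657, 187/657].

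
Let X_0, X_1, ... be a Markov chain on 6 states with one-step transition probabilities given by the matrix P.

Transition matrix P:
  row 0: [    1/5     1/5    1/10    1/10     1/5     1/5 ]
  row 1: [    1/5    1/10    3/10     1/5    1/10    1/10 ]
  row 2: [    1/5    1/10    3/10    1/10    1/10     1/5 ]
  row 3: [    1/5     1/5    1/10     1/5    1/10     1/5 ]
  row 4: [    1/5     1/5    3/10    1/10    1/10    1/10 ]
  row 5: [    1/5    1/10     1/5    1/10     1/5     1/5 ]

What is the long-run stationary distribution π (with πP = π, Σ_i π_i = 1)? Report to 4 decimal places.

Balance equations π_j = Σ_i π_i·P[i][j]:
  π_0 = 1/5·π_0 + 1/5·π_1 + 1/5·π_2 + 1/5·π_3 + 1/5·π_4 + 1/5·π_5
  π_1 = 1/5·π_0 + 1/10·π_1 + 1/10·π_2 + 1/5·π_3 + 1/5·π_4 + 1/10·π_5
  π_2 = 1/10·π_0 + 3/10·π_1 + 3/10·π_2 + 1/10·π_3 + 3/10·π_4 + 1/5·π_5
  π_3 = 1/10·π_0 + 1/5·π_1 + 1/10·π_2 + 1/5·π_3 + 1/10·π_4 + 1/10·π_5
  π_4 = 1/5·π_0 + 1/10·π_1 + 1/10·π_2 + 1/10·π_3 + 1/10·π_4 + 1/5·π_5
  normalize: π_0 + π_1 + π_2 + π_3 + π_4 + π_5 = 1
Solving the linear system gives exactly π = [1/5, 599/4090, 889/4090, 521/4090, 561/4090, 351/2045].

π = [0.2000, 0.1465, 0.2174, 0.1274, 0.1372, 0.1716]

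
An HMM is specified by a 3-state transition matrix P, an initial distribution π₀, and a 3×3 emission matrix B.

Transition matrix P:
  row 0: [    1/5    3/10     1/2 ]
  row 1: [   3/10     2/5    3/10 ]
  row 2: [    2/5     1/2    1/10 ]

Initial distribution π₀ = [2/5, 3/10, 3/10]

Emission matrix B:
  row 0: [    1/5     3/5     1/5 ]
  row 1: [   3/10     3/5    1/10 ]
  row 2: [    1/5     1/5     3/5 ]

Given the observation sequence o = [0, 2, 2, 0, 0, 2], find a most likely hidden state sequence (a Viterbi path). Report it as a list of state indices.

path = [1, 0, 2, 1, 1, 2]

t=0: δ = [8.000e-02, 9.000e-02, 6.000e-02]  (obs o_0=0)
t=1: δ = [5.400e-03, 3.600e-03, 2.400e-02]  ψ = [1, 1, 0]  (obs o_1=2)
t=2: δ = [1.920e-03, 1.200e-03, 1.620e-03]  ψ = [2, 2, 0]  (obs o_2=2)
t=3: δ = [1.296e-04, 2.430e-04, 1.920e-04]  ψ = [2, 2, 0]  (obs o_3=0)
t=4: δ = [1.536e-05, 2.916e-05, 1.458e-05]  ψ = [2, 1, 1]  (obs o_4=0)
t=5: δ = [1.750e-06, 1.166e-06, 5.249e-06]  ψ = [1, 1, 1]  (obs o_5=2)
backtrack: best end state = 2; path = [1, 0, 2, 1, 1, 2]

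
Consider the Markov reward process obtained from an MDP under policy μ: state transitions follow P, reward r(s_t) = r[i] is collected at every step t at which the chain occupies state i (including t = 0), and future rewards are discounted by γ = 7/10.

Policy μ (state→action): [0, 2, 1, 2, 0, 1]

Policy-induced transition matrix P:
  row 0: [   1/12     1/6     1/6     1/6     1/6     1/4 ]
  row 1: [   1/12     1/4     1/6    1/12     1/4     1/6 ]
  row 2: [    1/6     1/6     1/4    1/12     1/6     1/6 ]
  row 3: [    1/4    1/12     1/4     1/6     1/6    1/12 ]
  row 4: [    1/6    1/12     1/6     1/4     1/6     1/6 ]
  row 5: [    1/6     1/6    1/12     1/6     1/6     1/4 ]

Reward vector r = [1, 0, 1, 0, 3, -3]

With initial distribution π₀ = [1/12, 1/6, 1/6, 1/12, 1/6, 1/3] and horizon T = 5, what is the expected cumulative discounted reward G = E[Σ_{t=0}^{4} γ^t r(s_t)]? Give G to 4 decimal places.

t=0: π = [0.0833, 0.1667, 0.1667, 0.0833, 0.1667, 0.3333], E[r] = -0.2500, γ^t·E[r] = -0.250000, running G = -0.250000
t=1: π = [0.1528, 0.1597, 0.1597, 0.1528, 0.1806, 0.1944], E[r] = 0.2708, γ^t·E[r] = 0.189583, running G = -0.060417
t=2: π = [0.1534, 0.1522, 0.1765, 0.1551, 0.1800, 0.1829], E[r] = 0.3212, γ^t·E[r] = 0.157378, running G = 0.096962
t=3: π = [0.1541, 0.1514, 0.1791, 0.1543, 0.1793, 0.1818], E[r] = 0.3260, γ^t·E[r] = 0.111803, running G = 0.208764
t=4: π = [0.1541, 0.1515, 0.1793, 0.1541, 0.1793, 0.1818], E[r] = 0.3258, γ^t·E[r] = 0.078227, running G = 0.286991

G = 0.2870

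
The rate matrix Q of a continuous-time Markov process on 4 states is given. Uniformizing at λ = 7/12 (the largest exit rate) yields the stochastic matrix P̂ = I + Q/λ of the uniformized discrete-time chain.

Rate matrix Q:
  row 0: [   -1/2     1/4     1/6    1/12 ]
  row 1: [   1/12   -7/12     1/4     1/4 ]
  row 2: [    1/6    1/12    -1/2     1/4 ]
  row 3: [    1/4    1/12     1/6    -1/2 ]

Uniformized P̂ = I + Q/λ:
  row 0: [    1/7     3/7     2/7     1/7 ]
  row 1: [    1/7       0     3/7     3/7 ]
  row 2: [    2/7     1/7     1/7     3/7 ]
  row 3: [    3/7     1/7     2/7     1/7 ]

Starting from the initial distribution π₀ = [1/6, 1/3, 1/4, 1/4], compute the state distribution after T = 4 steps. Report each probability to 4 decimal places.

π = [0.2604, 0.1887, 0.2739, 0.2769]

t=0: π = [0.1667, 0.3333, 0.2500, 0.2500]
t=1: π = [0.2500, 0.1429, 0.2976, 0.3095]
t=2: π = [0.2738, 0.1939, 0.2636, 0.2687]
t=3: π = [0.2573, 0.1934, 0.2758, 0.2736]
t=4: π = [0.2604, 0.1887, 0.2739, 0.2769]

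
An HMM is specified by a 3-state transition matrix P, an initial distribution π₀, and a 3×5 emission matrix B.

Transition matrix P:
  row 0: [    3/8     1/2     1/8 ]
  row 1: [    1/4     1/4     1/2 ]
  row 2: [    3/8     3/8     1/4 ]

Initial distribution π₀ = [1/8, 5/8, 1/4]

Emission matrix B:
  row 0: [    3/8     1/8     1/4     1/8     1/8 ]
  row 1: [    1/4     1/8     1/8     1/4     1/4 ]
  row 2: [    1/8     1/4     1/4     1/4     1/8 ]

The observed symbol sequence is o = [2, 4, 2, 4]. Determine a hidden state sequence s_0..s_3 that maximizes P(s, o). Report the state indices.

path = [2, 1, 2, 1]

t=0: δ = [3.125e-02, 7.812e-02, 6.250e-02]  (obs o_0=2)
t=1: δ = [2.930e-03, 5.859e-03, 4.883e-03]  ψ = [2, 2, 1]  (obs o_1=4)
t=2: δ = [4.578e-04, 2.289e-04, 7.324e-04]  ψ = [2, 2, 1]  (obs o_2=2)
t=3: δ = [3.433e-05, 6.866e-05, 2.289e-05]  ψ = [2, 2, 2]  (obs o_3=4)
backtrack: best end state = 1; path = [2, 1, 2, 1]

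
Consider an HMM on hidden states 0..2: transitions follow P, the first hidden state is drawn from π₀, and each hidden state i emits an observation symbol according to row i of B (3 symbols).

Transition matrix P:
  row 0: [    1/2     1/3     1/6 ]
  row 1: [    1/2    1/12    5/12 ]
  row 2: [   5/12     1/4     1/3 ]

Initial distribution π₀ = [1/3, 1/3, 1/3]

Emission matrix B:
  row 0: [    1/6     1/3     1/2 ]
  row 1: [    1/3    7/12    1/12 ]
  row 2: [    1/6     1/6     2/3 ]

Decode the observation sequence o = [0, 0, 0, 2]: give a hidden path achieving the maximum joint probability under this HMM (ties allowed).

path = [1, 0, 1, 2]

t=0: δ = [5.556e-02, 1.111e-01, 5.556e-02]  (obs o_0=0)
t=1: δ = [9.259e-03, 6.173e-03, 7.716e-03]  ψ = [1, 0, 1]  (obs o_1=0)
t=2: δ = [7.716e-04, 1.029e-03, 4.287e-04]  ψ = [0, 0, 1]  (obs o_2=0)
t=3: δ = [2.572e-04, 2.143e-05, 2.858e-04]  ψ = [1, 0, 1]  (obs o_3=2)
backtrack: best end state = 2; path = [1, 0, 1, 2]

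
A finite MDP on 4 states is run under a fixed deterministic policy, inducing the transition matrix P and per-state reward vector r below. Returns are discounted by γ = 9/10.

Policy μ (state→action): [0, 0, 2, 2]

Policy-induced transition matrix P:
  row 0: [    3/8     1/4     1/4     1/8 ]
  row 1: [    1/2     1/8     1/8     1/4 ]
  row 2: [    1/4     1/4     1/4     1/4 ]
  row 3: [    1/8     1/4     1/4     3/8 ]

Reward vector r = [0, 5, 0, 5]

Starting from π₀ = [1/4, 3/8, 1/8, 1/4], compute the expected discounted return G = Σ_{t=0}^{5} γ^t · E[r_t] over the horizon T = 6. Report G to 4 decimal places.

t=0: π = [0.2500, 0.3750, 0.1250, 0.2500], E[r] = 3.1250, γ^t·E[r] = 3.125000, running G = 3.125000
t=1: π = [0.3438, 0.2031, 0.2031, 0.2500], E[r] = 2.2656, γ^t·E[r] = 2.039063, running G = 5.164063
t=2: π = [0.3125, 0.2246, 0.2246, 0.2383], E[r] = 2.3145, γ^t·E[r] = 1.874707, running G = 7.038770
t=3: π = [0.3154, 0.2219, 0.2219, 0.2407], E[r] = 2.3132, γ^t·E[r] = 1.686346, running G = 8.725116
t=4: π = [0.3148, 0.2223, 0.2223, 0.2407], E[r] = 2.3146, γ^t·E[r] = 1.518613, running G = 10.243729
t=5: π = [0.3148, 0.2222, 0.2222, 0.2407], E[r] = 2.3147, γ^t·E[r] = 1.366830, running G = 11.610559

G = 11.6106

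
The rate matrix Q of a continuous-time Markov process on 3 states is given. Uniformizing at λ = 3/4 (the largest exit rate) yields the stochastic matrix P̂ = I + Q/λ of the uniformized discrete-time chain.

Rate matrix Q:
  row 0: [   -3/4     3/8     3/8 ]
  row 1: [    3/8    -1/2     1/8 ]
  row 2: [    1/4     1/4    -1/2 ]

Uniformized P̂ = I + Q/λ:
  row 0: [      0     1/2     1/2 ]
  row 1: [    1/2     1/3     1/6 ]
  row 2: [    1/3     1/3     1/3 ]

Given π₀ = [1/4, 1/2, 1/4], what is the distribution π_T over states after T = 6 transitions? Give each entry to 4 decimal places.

π = [0.2975, 0.3831, 0.3194]

t=0: π = [0.2500, 0.5000, 0.2500]
t=1: π = [0.3333, 0.3750, 0.2917]
t=2: π = [0.2847, 0.3889, 0.3264]
t=3: π = [0.3032, 0.3808, 0.3160]
t=4: π = [0.2957, 0.3839, 0.3204]
t=5: π = [0.2987, 0.3826, 0.3186]
t=6: π = [0.2975, 0.3831, 0.3194]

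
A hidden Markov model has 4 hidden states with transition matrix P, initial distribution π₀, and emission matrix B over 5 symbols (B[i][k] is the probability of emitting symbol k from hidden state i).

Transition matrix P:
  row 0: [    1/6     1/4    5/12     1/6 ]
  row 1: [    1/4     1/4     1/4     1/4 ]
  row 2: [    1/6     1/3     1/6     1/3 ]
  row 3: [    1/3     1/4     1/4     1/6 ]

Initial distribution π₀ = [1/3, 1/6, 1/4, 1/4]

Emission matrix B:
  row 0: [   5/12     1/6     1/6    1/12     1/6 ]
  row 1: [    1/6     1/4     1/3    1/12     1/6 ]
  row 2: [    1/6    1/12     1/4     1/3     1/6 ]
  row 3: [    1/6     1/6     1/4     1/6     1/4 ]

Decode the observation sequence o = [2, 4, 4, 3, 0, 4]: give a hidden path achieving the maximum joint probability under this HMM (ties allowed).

path = [2, 3, 0, 2, 0, 2]

t=0: δ = [5.556e-02, 5.556e-02, 6.250e-02, 6.250e-02]  (obs o_0=2)
t=1: δ = [3.472e-03, 3.472e-03, 3.858e-03, 5.208e-03]  ψ = [3, 2, 0, 2]  (obs o_1=4)
t=2: δ = [2.894e-04, 2.170e-04, 2.411e-04, 3.215e-04]  ψ = [3, 3, 0, 2]  (obs o_2=4)
t=3: δ = [8.931e-06, 6.698e-06, 4.019e-05, 1.340e-05]  ψ = [3, 2, 0, 2]  (obs o_3=3)
t=4: δ = [2.791e-06, 2.233e-06, 1.116e-06, 2.233e-06]  ψ = [2, 2, 2, 2]  (obs o_4=0)
t=5: δ = [1.240e-07, 1.163e-07, 1.938e-07, 1.395e-07]  ψ = [3, 0, 0, 1]  (obs o_5=4)
backtrack: best end state = 2; path = [2, 3, 0, 2, 0, 2]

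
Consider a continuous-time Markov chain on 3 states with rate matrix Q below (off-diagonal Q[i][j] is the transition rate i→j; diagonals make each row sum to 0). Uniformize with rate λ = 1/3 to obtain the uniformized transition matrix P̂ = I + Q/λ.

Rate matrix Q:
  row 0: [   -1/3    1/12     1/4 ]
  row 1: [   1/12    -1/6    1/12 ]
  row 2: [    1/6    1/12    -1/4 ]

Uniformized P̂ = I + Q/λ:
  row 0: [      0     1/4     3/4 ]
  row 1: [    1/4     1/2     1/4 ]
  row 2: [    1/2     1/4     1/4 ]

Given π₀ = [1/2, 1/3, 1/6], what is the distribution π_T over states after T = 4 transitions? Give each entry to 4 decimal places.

π = [0.2917, 0.3333, 0.3750]

t=0: π = [0.5000, 0.3333, 0.1667]
t=1: π = [0.1667, 0.3333, 0.5000]
t=2: π = [0.3333, 0.3333, 0.3333]
t=3: π = [0.2500, 0.3333, 0.4167]
t=4: π = [0.2917, 0.3333, 0.3750]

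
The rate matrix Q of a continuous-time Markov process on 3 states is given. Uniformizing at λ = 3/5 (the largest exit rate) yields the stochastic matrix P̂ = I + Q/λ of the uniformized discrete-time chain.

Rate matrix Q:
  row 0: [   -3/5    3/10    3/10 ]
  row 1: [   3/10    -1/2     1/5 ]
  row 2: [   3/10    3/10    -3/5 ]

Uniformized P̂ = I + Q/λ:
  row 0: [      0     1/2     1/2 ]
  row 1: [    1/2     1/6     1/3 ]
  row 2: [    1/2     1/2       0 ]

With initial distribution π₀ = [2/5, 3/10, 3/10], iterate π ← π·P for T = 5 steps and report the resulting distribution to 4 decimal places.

t=0: π = [0.4000, 0.3000, 0.3000]
t=1: π = [0.3000, 0.4000, 0.3000]
t=2: π = [0.3500, 0.3667, 0.2833]
t=3: π = [0.3250, 0.3778, 0.2972]
t=4: π = [0.3375, 0.3741, 0.2884]
t=5: π = [0.3313, 0.3753, 0.2934]

π = [0.3313, 0.3753, 0.2934]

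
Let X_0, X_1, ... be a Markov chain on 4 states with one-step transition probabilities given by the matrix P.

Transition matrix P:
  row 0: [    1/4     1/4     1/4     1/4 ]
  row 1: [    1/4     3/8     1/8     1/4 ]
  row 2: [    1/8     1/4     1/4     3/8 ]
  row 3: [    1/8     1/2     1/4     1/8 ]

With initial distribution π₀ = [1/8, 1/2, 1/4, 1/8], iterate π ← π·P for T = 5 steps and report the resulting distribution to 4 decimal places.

π = [0.1937, 0.3557, 0.2055, 0.2451]

t=0: π = [0.1250, 0.5000, 0.2500, 0.1250]
t=1: π = [0.2031, 0.3438, 0.1875, 0.2656]
t=2: π = [0.1934, 0.3594, 0.2070, 0.2402]
t=3: π = [0.1941, 0.3550, 0.2051, 0.2458]
t=4: π = [0.1936, 0.3558, 0.2056, 0.2449]
t=5: π = [0.1937, 0.3557, 0.2055, 0.2451]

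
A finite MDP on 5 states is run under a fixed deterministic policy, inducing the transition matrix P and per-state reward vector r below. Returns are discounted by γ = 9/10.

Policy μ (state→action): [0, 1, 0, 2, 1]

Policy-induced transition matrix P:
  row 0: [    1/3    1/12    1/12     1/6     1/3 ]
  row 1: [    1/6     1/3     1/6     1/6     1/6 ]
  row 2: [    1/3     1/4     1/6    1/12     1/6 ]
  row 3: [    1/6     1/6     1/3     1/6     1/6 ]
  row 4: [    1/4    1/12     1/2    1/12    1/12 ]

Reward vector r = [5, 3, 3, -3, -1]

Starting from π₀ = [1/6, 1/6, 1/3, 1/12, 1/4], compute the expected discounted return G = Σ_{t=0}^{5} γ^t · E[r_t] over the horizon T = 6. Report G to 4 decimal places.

G = 9.2240

t=0: π = [0.1667, 0.1667, 0.3333, 0.0833, 0.2500], E[r] = 1.8333, γ^t·E[r] = 1.833333, running G = 1.833333
t=1: π = [0.2708, 0.1875, 0.2500, 0.1181, 0.1736], E[r] = 2.1389, γ^t·E[r] = 1.925000, running G = 3.758333
t=2: π = [0.2679, 0.1817, 0.2216, 0.1314, 0.1973], E[r] = 1.9583, γ^t·E[r] = 1.586250, running G = 5.344583
t=3: π = [0.2647, 0.1766, 0.2320, 0.1318, 0.1949], E[r] = 1.9594, γ^t·E[r] = 1.428398, running G = 6.772982
t=4: π = [0.2657, 0.1771, 0.2315, 0.1311, 0.1945], E[r] = 1.9667, γ^t·E[r] = 1.290321, running G = 8.063302
t=5: π = [0.2657, 0.1771, 0.2312, 0.1312, 0.1947], E[r] = 1.9656, γ^t·E[r] = 1.160658, running G = 9.223961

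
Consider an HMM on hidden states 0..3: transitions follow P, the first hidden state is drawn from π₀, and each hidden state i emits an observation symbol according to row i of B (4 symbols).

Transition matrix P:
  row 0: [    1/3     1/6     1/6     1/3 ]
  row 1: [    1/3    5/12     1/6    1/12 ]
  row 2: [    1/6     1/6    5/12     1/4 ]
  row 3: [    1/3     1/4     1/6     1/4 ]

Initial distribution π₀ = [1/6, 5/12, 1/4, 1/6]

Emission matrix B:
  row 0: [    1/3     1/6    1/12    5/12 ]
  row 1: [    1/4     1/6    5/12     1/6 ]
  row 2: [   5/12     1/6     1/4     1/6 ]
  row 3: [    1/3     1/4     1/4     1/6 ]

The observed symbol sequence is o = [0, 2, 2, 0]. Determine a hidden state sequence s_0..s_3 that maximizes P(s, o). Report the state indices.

t=0: δ = [5.556e-02, 1.042e-01, 1.042e-01, 5.556e-02]  (obs o_0=0)
t=1: δ = [2.894e-03, 1.808e-02, 1.085e-02, 6.510e-03]  ψ = [1, 1, 2, 2]  (obs o_1=2)
t=2: δ = [5.023e-04, 3.140e-03, 1.130e-03, 6.782e-04]  ψ = [1, 1, 2, 2]  (obs o_2=2)
t=3: δ = [3.489e-04, 3.270e-04, 2.180e-04, 9.419e-05]  ψ = [1, 1, 1, 2]  (obs o_3=0)
backtrack: best end state = 0; path = [1, 1, 1, 0]

path = [1, 1, 1, 0]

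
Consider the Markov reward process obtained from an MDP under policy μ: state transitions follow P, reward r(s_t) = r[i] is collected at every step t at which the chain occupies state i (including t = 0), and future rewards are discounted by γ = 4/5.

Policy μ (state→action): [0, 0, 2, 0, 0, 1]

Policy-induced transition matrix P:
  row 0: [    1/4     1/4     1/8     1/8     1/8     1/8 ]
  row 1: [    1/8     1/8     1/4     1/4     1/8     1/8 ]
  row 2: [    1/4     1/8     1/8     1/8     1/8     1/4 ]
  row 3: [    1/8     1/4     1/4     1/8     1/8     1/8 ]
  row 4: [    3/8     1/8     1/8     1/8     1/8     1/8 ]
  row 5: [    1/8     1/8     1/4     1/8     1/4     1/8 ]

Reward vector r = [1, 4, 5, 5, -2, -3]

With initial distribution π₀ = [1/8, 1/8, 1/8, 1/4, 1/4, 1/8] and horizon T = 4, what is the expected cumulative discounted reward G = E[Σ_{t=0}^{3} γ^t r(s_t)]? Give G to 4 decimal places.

t=0: π = [0.1250, 0.1250, 0.1250, 0.2500, 0.2500, 0.1250], E[r] = 1.6250, γ^t·E[r] = 1.625000, running G = 1.625000
t=1: π = [0.2188, 0.1719, 0.1875, 0.1406, 0.1406, 0.1406], E[r] = 1.8438, γ^t·E[r] = 1.475000, running G = 3.100000
t=2: π = [0.2109, 0.1699, 0.1816, 0.1465, 0.1426, 0.1484], E[r] = 1.8008, γ^t·E[r] = 1.152500, running G = 4.252500
t=3: π = [0.2097, 0.1697, 0.1831, 0.1462, 0.1436, 0.1477], E[r] = 1.8049, γ^t·E[r] = 0.924125, running G = 5.176625

G = 5.1766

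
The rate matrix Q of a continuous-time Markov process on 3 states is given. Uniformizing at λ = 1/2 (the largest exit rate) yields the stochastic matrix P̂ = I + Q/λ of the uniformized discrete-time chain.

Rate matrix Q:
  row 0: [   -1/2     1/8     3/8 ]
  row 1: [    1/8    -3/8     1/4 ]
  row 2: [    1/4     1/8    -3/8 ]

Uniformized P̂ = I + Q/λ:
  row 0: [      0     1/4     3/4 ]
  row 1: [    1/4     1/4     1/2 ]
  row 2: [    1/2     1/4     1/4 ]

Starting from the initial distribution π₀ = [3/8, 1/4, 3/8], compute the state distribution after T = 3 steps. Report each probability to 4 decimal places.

t=0: π = [0.3750, 0.2500, 0.3750]
t=1: π = [0.2500, 0.2500, 0.5000]
t=2: π = [0.3125, 0.2500, 0.4375]
t=3: π = [0.2813, 0.2500, 0.4688]

π = [0.2813, 0.2500, 0.4688]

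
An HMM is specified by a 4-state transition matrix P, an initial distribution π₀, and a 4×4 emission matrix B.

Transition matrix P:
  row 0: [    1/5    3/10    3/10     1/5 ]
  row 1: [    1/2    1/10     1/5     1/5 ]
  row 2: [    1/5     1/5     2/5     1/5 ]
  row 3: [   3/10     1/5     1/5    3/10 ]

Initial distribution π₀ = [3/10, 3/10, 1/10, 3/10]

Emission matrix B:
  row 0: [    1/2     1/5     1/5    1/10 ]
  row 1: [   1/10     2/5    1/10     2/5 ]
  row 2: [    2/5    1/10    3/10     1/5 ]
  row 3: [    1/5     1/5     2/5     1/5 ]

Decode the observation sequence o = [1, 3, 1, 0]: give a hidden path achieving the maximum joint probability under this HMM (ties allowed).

t=0: δ = [6.000e-02, 1.200e-01, 1.000e-02, 6.000e-02]  (obs o_0=1)
t=1: δ = [6.000e-03, 7.200e-03, 4.800e-03, 4.800e-03]  ψ = [1, 0, 1, 1]  (obs o_1=3)
t=2: δ = [7.200e-04, 7.200e-04, 1.920e-04, 2.880e-04]  ψ = [1, 0, 2, 1]  (obs o_2=1)
t=3: δ = [1.800e-04, 2.160e-05, 8.640e-05, 2.880e-05]  ψ = [1, 0, 0, 0]  (obs o_3=0)
backtrack: best end state = 0; path = [1, 0, 1, 0]

path = [1, 0, 1, 0]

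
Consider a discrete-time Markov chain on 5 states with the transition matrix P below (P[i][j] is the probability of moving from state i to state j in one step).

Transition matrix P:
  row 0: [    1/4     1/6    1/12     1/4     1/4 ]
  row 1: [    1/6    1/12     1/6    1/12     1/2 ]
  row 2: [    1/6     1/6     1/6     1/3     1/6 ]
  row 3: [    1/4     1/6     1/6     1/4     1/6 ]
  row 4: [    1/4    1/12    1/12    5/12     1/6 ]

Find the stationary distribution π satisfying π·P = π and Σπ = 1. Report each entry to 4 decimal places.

Balance equations π_j = Σ_i π_i·P[i][j]:
  π_0 = 1/4·π_0 + 1/6·π_1 + 1/6·π_2 + 1/4·π_3 + 1/4·π_4
  π_1 = 1/6·π_0 + 1/12·π_1 + 1/6·π_2 + 1/6·π_3 + 1/12·π_4
  π_2 = 1/12·π_0 + 1/6·π_1 + 1/6·π_2 + 1/6·π_3 + 1/12·π_4
  π_3 = 1/4·π_0 + 1/12·π_1 + 1/3·π_2 + 1/4·π_3 + 5/12·π_4
  normalize: π_0 + π_1 + π_2 + π_3 + π_4 = 1
Solving the linear system gives exactly π = [1042/4571, 622/4571, 587/4571, 1264/4571, 1056/4571].

π = [0.2280, 0.1361, 0.1284, 0.2765, 0.2310]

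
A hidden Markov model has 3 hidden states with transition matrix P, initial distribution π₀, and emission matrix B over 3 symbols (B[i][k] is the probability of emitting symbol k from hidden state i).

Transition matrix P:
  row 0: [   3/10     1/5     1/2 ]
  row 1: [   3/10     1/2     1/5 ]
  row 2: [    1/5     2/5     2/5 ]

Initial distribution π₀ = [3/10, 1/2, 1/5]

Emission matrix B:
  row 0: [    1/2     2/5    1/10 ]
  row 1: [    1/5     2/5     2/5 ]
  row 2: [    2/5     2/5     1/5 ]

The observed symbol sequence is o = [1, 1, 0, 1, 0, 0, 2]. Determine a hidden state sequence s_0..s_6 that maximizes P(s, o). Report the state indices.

t=0: δ = [1.200e-01, 2.000e-01, 8.000e-02]  (obs o_0=1)
t=1: δ = [2.400e-02, 4.000e-02, 2.400e-02]  ψ = [1, 1, 0]  (obs o_1=1)
t=2: δ = [6.000e-03, 4.000e-03, 4.800e-03]  ψ = [1, 1, 0]  (obs o_2=0)
t=3: δ = [7.200e-04, 8.000e-04, 1.200e-03]  ψ = [0, 1, 0]  (obs o_3=1)
t=4: δ = [1.200e-04, 9.600e-05, 1.920e-04]  ψ = [1, 2, 2]  (obs o_4=0)
t=5: δ = [1.920e-05, 1.536e-05, 3.072e-05]  ψ = [2, 2, 2]  (obs o_5=0)
t=6: δ = [6.144e-07, 4.915e-06, 2.458e-06]  ψ = [2, 2, 2]  (obs o_6=2)
backtrack: best end state = 1; path = [1, 1, 0, 2, 2, 2, 1]

path = [1, 1, 0, 2, 2, 2, 1]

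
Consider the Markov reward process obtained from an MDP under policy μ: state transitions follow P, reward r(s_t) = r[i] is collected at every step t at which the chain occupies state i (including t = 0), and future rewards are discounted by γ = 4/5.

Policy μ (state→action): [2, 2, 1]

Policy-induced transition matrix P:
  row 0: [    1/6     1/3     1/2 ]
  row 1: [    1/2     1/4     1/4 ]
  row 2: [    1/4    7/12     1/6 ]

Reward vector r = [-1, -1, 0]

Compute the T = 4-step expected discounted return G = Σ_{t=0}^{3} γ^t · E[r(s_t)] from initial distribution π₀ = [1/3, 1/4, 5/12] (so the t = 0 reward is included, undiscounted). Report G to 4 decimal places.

G = -1.9492

t=0: π = [0.3333, 0.2500, 0.4167], E[r] = -0.5833, γ^t·E[r] = -0.583333, running G = -0.583333
t=1: π = [0.2847, 0.4167, 0.2986], E[r] = -0.7014, γ^t·E[r] = -0.561111, running G = -1.144444
t=2: π = [0.3304, 0.3733, 0.2963], E[r] = -0.7037, γ^t·E[r] = -0.450370, running G = -1.594815
t=3: π = [0.3158, 0.3763, 0.3079], E[r] = -0.6921, γ^t·E[r] = -0.354346, running G = -1.949160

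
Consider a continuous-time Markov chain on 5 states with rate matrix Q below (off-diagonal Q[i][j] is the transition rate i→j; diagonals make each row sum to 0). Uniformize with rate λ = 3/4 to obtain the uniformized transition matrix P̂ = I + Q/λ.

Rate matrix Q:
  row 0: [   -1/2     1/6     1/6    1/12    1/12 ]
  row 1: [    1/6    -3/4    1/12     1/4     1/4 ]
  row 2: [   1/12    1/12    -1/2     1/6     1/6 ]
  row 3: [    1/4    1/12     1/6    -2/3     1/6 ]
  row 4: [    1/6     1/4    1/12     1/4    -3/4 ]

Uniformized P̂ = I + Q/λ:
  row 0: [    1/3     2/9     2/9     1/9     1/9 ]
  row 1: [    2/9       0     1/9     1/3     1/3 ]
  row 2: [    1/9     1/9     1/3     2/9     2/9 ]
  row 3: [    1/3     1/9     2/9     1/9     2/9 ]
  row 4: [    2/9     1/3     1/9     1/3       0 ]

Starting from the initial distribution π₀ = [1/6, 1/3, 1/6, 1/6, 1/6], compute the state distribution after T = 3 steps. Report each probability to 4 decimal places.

t=0: π = [0.1667, 0.3333, 0.1667, 0.1667, 0.1667]
t=1: π = [0.2407, 0.1296, 0.1852, 0.2407, 0.2037]
t=2: π = [0.2551, 0.1687, 0.2058, 0.2058, 0.1646]
t=3: π = [0.2506, 0.1573, 0.2080, 0.2080, 0.1760]

π = [0.2506, 0.1573, 0.2080, 0.2080, 0.1760]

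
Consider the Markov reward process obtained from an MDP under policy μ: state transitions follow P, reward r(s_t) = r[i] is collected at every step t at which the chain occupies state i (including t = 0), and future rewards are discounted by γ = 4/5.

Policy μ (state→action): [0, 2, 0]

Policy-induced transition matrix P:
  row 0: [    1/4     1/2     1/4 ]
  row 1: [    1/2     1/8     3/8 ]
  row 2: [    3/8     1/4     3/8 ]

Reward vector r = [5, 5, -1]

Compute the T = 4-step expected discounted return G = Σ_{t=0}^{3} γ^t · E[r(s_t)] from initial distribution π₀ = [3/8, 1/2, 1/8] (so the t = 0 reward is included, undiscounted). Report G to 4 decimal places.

t=0: π = [0.3750, 0.5000, 0.1250], E[r] = 4.2500, γ^t·E[r] = 4.250000, running G = 4.250000
t=1: π = [0.3906, 0.2813, 0.3281], E[r] = 3.0313, γ^t·E[r] = 2.425000, running G = 6.675000
t=2: π = [0.3613, 0.3125, 0.3262], E[r] = 3.0430, γ^t·E[r] = 1.947500, running G = 8.622500
t=3: π = [0.3689, 0.3013, 0.3298], E[r] = 3.0210, γ^t·E[r] = 1.546750, running G = 10.169250

G = 10.1693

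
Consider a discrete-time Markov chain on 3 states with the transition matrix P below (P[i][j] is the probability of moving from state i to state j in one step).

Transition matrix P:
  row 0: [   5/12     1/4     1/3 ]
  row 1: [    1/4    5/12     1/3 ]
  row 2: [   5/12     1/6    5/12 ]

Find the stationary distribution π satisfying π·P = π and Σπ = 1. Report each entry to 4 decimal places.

π = [0.3727, 0.2636, 0.3636]

Balance equations π_j = Σ_i π_i·P[i][j]:
  π_0 = 5/12·π_0 + 1/4·π_1 + 5/12·π_2
  π_1 = 1/4·π_0 + 5/12·π_1 + 1/6·π_2
  normalize: π_0 + π_1 + π_2 = 1
Solving the linear system gives exactly π = [41/110, 29/110, 4/11].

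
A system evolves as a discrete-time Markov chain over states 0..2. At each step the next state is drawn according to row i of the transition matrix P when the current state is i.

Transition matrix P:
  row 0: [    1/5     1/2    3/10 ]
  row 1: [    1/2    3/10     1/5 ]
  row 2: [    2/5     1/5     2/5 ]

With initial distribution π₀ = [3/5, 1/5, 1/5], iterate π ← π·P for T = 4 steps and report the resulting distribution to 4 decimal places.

t=0: π = [0.6000, 0.2000, 0.2000]
t=1: π = [0.3000, 0.4000, 0.3000]
t=2: π = [0.3800, 0.3300, 0.2900]
t=3: π = [0.3570, 0.3470, 0.2960]
t=4: π = [0.3633, 0.3418, 0.2949]

π = [0.3633, 0.3418, 0.2949]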